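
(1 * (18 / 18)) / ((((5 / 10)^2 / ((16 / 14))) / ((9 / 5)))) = 288 / 35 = 8.23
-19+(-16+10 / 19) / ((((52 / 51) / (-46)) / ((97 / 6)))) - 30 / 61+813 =364002985 / 30134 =12079.48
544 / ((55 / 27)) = 14688 / 55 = 267.05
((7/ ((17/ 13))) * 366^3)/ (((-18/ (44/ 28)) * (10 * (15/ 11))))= -714082226/ 425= -1680193.47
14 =14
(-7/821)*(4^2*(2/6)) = -112/2463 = -0.05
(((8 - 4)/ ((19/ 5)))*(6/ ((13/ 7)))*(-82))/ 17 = -68880/ 4199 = -16.40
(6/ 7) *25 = 150/ 7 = 21.43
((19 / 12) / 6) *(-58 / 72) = -551 / 2592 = -0.21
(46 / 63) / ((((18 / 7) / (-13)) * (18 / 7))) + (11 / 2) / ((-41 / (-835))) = 3305026 / 29889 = 110.58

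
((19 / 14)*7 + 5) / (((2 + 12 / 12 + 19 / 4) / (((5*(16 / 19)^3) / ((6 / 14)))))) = 13.04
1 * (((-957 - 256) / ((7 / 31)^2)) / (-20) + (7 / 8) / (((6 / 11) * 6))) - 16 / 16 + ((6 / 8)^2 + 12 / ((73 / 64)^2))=450666606259 / 376014240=1198.54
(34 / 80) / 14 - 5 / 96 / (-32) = 3439 / 107520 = 0.03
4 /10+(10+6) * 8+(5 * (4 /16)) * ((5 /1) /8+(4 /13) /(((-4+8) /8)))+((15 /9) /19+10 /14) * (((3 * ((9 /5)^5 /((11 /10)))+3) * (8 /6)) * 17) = 255913456661 /228228000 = 1121.31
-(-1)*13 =13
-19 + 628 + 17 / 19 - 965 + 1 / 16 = -355.04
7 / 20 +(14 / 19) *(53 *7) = 104013 / 380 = 273.72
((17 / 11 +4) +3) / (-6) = -47 / 33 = -1.42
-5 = -5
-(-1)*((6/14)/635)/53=3/235585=0.00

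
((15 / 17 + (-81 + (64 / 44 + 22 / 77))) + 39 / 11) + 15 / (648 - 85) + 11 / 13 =-64415523 / 870961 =-73.96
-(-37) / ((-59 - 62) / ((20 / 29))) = -740 / 3509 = -0.21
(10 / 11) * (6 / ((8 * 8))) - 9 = -1569 / 176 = -8.91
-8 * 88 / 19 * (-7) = 4928 / 19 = 259.37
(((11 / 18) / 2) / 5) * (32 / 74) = 44 / 1665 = 0.03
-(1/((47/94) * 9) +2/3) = -8/9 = -0.89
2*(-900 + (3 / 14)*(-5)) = -12615 / 7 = -1802.14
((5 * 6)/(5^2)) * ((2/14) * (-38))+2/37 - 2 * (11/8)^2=-424407/41440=-10.24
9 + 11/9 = 92/9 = 10.22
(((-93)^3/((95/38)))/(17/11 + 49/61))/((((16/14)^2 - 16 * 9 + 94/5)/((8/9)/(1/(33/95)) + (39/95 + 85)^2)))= 145102397557796679/17989045150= 8066153.39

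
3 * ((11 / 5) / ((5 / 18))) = 594 / 25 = 23.76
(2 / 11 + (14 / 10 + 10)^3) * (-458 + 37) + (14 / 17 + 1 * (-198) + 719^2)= -2502124186 / 23375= -107042.75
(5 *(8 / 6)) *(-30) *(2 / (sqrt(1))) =-400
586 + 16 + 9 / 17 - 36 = 9631 / 17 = 566.53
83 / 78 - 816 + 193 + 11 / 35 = -621.62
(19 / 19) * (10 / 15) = 2 / 3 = 0.67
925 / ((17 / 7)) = 6475 / 17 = 380.88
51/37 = 1.38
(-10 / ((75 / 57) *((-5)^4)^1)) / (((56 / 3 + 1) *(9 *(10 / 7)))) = -133 / 2765625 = -0.00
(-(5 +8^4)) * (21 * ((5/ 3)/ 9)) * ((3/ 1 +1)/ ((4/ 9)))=-143535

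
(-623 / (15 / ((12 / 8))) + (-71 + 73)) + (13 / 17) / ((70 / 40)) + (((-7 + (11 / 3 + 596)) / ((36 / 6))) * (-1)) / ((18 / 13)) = -131.20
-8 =-8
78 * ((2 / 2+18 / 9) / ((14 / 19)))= 2223 / 7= 317.57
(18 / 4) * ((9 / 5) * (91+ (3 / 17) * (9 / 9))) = 12555 / 17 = 738.53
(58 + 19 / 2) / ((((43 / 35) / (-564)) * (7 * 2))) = -95175 / 43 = -2213.37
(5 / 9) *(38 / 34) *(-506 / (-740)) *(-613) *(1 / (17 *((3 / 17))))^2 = -2946691 / 101898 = -28.92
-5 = -5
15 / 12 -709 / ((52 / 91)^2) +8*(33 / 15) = -172197 / 80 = -2152.46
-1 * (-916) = 916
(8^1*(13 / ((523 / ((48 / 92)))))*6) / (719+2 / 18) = 8424 / 9731461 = 0.00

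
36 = 36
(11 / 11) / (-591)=-1 / 591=-0.00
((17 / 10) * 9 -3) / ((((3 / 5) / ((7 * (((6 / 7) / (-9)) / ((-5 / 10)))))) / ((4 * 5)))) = 1640 / 3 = 546.67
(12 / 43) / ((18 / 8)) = 16 / 129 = 0.12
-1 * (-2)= 2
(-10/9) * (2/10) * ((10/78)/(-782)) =5/137241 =0.00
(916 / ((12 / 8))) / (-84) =-458 / 63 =-7.27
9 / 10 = 0.90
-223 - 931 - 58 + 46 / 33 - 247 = -48101 / 33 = -1457.61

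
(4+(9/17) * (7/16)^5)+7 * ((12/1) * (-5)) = -7415378209/17825792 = -415.99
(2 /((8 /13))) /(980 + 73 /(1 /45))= 13 /17060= 0.00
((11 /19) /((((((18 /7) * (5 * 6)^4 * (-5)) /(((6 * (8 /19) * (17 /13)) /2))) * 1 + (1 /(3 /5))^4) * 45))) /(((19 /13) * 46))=-153153 /5045831750018750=-0.00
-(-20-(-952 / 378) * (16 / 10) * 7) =-1108 / 135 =-8.21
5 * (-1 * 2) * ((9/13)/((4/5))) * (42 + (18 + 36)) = -10800/13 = -830.77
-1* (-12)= 12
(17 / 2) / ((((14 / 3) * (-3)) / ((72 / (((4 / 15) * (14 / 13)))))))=-29835 / 196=-152.22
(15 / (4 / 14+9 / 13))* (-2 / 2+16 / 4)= 4095 / 89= 46.01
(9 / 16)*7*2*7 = 441 / 8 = 55.12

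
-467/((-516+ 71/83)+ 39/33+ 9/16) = 6821936/7499751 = 0.91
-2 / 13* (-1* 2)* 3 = 12 / 13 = 0.92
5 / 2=2.50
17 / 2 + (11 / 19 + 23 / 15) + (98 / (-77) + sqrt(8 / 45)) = 2 *sqrt(10) / 15 + 58559 / 6270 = 9.76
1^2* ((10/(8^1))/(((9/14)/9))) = 35/2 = 17.50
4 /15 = 0.27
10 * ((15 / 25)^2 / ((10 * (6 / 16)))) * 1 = 24 / 25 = 0.96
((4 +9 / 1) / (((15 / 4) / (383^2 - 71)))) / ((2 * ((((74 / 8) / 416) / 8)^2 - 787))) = -675534069563392 / 2091956285385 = -322.92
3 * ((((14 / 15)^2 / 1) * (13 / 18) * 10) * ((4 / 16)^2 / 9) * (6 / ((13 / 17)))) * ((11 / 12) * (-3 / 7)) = -1309 / 3240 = -0.40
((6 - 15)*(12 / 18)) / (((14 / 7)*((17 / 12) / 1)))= -36 / 17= -2.12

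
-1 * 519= -519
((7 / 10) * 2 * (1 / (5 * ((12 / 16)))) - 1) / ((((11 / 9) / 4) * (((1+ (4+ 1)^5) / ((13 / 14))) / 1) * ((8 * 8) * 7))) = -611 / 449310400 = -0.00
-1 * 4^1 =-4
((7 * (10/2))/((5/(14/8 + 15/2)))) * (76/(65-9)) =703/8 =87.88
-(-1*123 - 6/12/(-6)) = 1475/12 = 122.92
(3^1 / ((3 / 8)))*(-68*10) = -5440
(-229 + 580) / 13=27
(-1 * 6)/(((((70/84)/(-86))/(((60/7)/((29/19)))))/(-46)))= -32470848/203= -159954.92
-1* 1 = -1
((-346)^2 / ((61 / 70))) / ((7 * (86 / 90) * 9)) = 5985800 / 2623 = 2282.04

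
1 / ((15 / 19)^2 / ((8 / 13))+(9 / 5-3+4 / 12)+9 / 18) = 43320 / 27991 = 1.55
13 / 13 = 1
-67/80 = -0.84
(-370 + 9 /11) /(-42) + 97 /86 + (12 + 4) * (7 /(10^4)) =61641406 /6208125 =9.93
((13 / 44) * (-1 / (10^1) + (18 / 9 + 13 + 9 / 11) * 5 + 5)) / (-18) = -120107 / 87120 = -1.38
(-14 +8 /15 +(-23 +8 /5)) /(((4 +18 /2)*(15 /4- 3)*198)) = -1046 /57915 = -0.02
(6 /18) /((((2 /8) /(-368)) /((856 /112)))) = -78752 /21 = -3750.10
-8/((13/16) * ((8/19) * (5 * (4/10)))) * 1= -152/13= -11.69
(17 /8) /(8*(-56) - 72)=-17 /4160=-0.00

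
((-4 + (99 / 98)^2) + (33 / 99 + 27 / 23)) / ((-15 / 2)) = 975619 / 4970070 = 0.20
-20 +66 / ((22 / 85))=235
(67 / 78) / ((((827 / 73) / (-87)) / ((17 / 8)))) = -2411263 / 172016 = -14.02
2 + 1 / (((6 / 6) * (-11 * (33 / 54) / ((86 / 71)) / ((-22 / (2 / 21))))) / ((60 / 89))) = 2089498 / 69509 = 30.06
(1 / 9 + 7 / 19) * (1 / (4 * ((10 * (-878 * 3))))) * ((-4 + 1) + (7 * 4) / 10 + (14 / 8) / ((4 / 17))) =-7913 / 240220800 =-0.00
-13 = -13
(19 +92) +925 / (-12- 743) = 16576 / 151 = 109.77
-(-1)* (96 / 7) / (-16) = -6 / 7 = -0.86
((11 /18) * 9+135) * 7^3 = 96383 /2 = 48191.50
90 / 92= 45 / 46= 0.98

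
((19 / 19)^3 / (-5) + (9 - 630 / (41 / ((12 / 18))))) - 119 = -24691 / 205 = -120.44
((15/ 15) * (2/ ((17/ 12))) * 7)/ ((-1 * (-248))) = 0.04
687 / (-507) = -229 / 169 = -1.36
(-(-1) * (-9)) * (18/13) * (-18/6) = 486/13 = 37.38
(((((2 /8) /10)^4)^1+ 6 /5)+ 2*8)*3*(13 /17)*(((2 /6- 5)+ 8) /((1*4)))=572416013 /17408000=32.88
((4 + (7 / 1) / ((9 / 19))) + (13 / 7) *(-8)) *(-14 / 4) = -247 / 18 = -13.72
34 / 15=2.27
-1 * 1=-1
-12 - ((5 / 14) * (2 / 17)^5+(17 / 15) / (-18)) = -11.94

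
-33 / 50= -0.66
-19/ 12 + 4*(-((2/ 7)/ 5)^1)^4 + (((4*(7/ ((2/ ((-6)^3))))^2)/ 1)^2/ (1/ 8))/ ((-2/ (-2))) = 752923019241279648893/ 18007500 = 41811635109886.42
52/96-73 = -1739/24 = -72.46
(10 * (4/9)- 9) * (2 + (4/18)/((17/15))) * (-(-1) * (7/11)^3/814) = -787528/248648103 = -0.00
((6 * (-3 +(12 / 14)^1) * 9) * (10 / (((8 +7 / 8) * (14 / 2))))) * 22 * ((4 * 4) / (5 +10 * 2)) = -262.25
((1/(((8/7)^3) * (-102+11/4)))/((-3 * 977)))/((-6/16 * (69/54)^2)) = -3087/820730804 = -0.00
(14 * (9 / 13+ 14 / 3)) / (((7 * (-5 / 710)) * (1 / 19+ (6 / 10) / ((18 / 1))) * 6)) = -5638820 / 1911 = -2950.72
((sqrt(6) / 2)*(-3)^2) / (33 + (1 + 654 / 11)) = 99*sqrt(6) / 2056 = 0.12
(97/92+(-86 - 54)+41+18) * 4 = -7355/23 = -319.78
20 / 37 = 0.54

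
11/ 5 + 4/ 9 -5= -106/ 45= -2.36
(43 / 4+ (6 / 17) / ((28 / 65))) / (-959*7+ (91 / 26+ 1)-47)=-5507 / 3215618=-0.00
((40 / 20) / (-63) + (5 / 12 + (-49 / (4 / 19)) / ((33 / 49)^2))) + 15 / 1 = -1264850 / 2541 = -497.78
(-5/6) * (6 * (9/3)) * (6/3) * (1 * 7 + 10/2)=-360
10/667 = 0.01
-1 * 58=-58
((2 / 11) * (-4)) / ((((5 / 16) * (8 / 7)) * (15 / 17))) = -1904 / 825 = -2.31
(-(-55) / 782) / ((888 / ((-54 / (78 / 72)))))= -1485 / 376142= -0.00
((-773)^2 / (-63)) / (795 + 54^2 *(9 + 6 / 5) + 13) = -2987645 / 9623628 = -0.31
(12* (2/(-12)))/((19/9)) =-0.95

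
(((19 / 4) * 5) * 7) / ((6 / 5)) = 3325 / 24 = 138.54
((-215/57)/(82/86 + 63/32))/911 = -295840/208798467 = -0.00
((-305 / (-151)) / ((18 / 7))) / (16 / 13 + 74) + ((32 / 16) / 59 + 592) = 92852703265 / 156834036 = 592.04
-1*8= -8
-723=-723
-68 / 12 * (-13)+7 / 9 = 670 / 9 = 74.44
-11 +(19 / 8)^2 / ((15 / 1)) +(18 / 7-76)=-564833 / 6720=-84.05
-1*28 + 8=-20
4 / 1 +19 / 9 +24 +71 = 101.11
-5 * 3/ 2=-15/ 2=-7.50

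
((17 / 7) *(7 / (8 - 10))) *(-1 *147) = 2499 / 2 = 1249.50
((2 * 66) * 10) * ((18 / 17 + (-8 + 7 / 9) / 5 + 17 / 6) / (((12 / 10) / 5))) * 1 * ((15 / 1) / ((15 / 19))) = 39135250 / 153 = 255785.95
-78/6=-13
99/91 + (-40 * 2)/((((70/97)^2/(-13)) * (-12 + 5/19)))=-120076501/710255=-169.06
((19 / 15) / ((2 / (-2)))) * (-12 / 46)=38 / 115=0.33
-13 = -13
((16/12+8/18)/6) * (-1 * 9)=-8/3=-2.67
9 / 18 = 1 / 2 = 0.50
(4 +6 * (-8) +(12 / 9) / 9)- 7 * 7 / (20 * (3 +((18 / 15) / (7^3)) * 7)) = -1191401 / 26676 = -44.66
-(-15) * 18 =270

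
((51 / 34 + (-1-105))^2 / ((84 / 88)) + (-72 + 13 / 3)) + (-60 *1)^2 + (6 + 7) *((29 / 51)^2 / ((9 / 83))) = 4919612893 / 327726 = 15011.36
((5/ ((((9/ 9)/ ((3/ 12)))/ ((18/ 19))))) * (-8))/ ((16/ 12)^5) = -10935/ 4864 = -2.25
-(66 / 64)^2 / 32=-1089 / 32768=-0.03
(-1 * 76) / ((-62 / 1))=38 / 31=1.23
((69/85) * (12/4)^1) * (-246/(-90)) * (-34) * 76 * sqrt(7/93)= -143336 * sqrt(651)/775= -4718.94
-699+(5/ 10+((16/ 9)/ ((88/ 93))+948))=16591/ 66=251.38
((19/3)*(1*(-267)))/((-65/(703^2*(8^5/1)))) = 27384460705792/65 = 421299395473.72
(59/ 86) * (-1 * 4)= -118/ 43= -2.74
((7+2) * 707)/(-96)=-2121/32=-66.28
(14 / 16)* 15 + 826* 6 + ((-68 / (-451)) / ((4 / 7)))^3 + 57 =3688539896131 / 733870808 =5026.14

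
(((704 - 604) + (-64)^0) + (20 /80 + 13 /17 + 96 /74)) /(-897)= -0.12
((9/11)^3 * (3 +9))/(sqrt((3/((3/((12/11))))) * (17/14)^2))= 20412 * sqrt(33)/22627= 5.18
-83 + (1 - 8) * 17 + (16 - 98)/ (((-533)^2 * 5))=-202.00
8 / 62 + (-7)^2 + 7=1740 / 31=56.13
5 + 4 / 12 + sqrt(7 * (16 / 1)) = 16 / 3 + 4 * sqrt(7) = 15.92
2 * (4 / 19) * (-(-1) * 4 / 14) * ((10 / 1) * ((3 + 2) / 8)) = 100 / 133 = 0.75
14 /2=7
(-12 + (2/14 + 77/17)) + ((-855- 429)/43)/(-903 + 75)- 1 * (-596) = 207857017/353073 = 588.71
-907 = -907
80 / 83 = 0.96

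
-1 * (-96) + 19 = 115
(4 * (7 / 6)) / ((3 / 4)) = 56 / 9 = 6.22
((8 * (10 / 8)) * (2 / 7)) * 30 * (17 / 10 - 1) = 60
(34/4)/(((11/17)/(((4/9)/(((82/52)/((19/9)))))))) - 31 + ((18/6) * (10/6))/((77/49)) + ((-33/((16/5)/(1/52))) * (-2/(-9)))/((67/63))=-20408096473/1018192032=-20.04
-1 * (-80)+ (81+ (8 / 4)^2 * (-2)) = 153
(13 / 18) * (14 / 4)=91 / 36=2.53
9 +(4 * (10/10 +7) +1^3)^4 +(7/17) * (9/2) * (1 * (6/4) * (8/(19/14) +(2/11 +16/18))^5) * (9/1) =2629301739295344598726/1647352827022419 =1596076.87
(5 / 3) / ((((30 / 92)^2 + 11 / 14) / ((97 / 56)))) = 256565 / 79278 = 3.24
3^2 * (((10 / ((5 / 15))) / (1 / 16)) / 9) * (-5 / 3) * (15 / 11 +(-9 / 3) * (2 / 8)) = -5400 / 11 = -490.91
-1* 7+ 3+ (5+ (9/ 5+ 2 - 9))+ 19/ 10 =-2.30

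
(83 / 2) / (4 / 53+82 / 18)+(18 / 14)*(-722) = -28431027 / 30926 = -919.32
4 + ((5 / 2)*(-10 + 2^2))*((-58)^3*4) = 11706724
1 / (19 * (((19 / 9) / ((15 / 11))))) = 135 / 3971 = 0.03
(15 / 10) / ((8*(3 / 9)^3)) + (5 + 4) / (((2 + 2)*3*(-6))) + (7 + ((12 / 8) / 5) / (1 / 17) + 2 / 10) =1379 / 80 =17.24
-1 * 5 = -5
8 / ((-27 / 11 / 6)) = -176 / 9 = -19.56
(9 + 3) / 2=6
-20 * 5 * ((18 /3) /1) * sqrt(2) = -600 * sqrt(2) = -848.53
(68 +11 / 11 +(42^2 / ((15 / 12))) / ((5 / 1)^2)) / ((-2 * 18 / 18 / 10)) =-15681 / 25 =-627.24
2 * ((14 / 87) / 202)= 14 / 8787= 0.00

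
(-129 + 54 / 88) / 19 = -5649 / 836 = -6.76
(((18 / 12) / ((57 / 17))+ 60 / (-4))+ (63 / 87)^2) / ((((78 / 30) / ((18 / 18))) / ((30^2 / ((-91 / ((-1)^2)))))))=144101250 / 2700451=53.36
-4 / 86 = -2 / 43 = -0.05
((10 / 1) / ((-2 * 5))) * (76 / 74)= -38 / 37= -1.03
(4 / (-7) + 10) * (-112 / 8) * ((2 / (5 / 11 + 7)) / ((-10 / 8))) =5808 / 205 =28.33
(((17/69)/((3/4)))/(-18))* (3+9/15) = -68/1035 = -0.07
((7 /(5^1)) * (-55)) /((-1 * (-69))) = -1.12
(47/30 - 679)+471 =-6193/30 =-206.43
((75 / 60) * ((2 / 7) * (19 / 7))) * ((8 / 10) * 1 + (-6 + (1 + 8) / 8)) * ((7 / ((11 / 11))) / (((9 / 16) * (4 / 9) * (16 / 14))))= -3097 / 32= -96.78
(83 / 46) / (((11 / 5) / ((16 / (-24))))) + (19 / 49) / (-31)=-644806 / 1152921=-0.56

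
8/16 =1/2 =0.50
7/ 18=0.39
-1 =-1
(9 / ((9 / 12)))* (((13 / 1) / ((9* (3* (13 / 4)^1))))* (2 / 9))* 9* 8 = 256 / 9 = 28.44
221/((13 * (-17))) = -1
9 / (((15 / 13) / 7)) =273 / 5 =54.60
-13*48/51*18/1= -3744/17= -220.24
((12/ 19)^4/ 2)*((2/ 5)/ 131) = 20736/ 85360255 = 0.00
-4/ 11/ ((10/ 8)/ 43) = -688/ 55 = -12.51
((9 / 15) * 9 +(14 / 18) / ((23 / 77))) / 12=2071 / 3105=0.67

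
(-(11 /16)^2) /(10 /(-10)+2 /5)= 605 /768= 0.79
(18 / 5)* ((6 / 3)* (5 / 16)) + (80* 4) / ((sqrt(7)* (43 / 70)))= 9 / 4 + 3200* sqrt(7) / 43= 199.14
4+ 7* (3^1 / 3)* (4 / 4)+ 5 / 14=159 / 14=11.36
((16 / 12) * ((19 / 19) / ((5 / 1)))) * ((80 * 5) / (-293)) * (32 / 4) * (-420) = 358400 / 293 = 1223.21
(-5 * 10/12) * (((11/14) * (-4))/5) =55/21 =2.62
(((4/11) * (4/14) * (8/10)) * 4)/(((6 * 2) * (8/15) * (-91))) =-4/7007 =-0.00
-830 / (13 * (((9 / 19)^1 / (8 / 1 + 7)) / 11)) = -867350 / 39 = -22239.74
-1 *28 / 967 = -28 / 967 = -0.03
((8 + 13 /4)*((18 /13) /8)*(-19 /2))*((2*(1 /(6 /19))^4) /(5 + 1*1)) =-12380495 /19968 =-620.02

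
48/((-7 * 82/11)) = -264/287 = -0.92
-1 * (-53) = 53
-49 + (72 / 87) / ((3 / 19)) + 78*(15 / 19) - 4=7615 / 551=13.82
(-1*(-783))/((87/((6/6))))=9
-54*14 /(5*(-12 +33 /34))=8568 /625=13.71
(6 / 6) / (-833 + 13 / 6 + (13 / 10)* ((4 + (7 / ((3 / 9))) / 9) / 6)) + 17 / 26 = 2533471 / 3881878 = 0.65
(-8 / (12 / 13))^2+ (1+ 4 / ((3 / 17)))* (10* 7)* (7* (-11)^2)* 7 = 88402066 / 9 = 9822451.78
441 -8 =433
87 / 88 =0.99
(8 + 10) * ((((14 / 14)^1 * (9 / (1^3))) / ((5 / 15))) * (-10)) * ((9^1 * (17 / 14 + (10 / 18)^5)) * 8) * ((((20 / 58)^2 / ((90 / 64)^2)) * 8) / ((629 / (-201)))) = 183993790627840 / 2699430867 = 68160.22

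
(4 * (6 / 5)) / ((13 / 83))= 1992 / 65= 30.65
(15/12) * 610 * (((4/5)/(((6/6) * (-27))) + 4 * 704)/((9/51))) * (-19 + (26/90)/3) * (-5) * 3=2515134905360/729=3450116468.26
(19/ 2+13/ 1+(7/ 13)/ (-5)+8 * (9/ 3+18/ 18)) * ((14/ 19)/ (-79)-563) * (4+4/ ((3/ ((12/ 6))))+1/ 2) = -85649399027/ 390260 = -219467.53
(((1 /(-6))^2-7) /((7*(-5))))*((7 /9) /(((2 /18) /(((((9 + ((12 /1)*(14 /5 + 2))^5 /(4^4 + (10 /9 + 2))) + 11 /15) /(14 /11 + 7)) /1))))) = 1678462585827317 /4069406250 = 412458.84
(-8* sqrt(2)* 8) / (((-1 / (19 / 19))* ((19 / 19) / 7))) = 448* sqrt(2) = 633.57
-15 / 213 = -5 / 71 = -0.07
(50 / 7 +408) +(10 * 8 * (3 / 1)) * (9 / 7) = 5066 / 7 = 723.71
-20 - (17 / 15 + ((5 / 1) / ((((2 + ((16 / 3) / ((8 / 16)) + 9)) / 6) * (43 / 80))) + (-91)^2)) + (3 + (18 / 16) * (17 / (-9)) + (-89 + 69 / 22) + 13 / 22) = -6190154339 / 737880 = -8389.11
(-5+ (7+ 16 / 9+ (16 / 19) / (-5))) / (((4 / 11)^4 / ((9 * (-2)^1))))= -22591063 / 6080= -3715.64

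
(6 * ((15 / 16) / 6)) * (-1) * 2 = -15 / 8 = -1.88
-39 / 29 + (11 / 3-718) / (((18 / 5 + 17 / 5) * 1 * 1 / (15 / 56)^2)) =-5517153 / 636608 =-8.67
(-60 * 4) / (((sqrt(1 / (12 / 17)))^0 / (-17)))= 4080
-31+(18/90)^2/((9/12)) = -2321/75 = -30.95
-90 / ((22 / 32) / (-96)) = 138240 / 11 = 12567.27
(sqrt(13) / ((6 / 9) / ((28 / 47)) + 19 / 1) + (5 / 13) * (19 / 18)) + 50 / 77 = 42 * sqrt(13) / 845 + 19015 / 18018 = 1.23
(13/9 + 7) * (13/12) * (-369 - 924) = -106457/9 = -11828.56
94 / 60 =47 / 30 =1.57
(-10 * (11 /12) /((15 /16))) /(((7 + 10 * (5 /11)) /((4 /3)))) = -3872 /3429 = -1.13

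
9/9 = 1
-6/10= -0.60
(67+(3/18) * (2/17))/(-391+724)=3418/16983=0.20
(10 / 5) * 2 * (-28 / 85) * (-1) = 112 / 85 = 1.32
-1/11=-0.09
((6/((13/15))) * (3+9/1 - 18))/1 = -540/13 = -41.54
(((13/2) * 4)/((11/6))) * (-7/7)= -14.18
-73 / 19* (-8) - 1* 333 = -5743 / 19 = -302.26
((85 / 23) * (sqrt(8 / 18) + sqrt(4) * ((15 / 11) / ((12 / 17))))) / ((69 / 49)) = 54145 / 4554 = 11.89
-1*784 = -784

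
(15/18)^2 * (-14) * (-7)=1225/18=68.06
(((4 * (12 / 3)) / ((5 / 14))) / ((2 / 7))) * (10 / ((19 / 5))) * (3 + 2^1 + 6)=86240 / 19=4538.95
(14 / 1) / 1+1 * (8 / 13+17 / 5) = 1171 / 65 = 18.02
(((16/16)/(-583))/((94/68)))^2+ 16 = 12013037972/750814801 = 16.00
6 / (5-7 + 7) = 6 / 5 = 1.20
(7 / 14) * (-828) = -414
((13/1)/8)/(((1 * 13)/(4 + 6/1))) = 1.25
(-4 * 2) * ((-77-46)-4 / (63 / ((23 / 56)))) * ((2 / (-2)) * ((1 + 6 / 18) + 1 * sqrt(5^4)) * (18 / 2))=-233257.44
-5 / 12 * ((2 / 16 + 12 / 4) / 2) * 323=-40375 / 192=-210.29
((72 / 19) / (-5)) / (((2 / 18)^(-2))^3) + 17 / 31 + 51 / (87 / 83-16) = -36339363194 / 12694649265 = -2.86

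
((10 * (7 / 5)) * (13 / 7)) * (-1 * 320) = -8320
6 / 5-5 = -19 / 5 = -3.80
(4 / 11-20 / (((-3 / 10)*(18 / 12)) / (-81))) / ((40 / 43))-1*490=-479557 / 110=-4359.61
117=117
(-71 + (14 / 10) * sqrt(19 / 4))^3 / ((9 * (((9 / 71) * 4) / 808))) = -258080008913 / 4050 + 75959656507 * sqrt(19) / 40500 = -55548138.83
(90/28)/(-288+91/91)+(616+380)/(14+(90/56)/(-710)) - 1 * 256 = -41338016987/223621790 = -184.86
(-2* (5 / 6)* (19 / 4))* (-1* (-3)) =-95 / 4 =-23.75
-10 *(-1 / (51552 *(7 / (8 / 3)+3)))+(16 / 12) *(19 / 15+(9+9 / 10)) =431749 / 28998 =14.89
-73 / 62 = -1.18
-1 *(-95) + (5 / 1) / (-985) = 18714 / 197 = 94.99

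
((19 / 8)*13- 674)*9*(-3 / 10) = 27783 / 16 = 1736.44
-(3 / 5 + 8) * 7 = -301 / 5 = -60.20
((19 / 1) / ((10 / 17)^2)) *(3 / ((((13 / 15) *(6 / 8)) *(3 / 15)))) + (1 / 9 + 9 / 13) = 1267.96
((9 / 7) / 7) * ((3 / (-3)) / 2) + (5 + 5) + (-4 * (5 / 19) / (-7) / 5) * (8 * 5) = 20689 / 1862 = 11.11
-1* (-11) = 11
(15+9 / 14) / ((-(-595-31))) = 219 / 8764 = 0.02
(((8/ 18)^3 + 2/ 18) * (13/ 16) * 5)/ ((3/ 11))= 103675/ 34992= 2.96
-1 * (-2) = 2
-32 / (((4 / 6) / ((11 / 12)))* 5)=-44 / 5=-8.80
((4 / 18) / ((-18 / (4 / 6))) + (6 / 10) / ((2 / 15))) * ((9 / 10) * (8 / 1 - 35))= -2183 / 20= -109.15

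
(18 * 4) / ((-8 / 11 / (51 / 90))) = -561 / 10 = -56.10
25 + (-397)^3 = -62570748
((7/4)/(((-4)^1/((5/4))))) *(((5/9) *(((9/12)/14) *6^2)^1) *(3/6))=-75/256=-0.29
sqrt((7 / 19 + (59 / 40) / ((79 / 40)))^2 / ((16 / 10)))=837 * sqrt(10) / 3002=0.88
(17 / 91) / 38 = 17 / 3458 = 0.00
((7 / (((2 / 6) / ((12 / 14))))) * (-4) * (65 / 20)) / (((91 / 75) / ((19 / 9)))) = -2850 / 7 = -407.14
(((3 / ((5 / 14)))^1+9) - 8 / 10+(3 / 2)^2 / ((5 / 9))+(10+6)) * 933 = 683889 / 20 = 34194.45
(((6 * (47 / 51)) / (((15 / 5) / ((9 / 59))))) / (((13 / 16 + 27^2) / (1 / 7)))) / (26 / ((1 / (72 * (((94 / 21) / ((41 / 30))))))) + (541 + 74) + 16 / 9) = 1664928 / 204143710321967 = 0.00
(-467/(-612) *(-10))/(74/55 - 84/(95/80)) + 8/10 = 100957511/110946420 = 0.91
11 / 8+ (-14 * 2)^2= 6283 / 8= 785.38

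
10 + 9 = 19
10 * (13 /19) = 130 /19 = 6.84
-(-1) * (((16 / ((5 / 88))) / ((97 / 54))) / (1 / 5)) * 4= 304128 / 97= 3135.34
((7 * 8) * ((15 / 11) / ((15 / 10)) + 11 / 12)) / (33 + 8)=3374 / 1353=2.49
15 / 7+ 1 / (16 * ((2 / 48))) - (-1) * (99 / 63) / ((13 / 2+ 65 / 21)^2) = 3.66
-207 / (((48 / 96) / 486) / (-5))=1006020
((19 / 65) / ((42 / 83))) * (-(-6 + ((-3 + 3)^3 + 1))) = 1577 / 546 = 2.89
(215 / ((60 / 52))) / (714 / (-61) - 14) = -34099 / 4704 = -7.25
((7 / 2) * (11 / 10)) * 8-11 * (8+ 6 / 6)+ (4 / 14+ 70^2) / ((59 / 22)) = 3632387 / 2065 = 1759.03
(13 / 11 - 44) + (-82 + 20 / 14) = -9501 / 77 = -123.39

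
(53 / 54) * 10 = 265 / 27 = 9.81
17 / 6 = 2.83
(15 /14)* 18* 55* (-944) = -7009200 /7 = -1001314.29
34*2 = 68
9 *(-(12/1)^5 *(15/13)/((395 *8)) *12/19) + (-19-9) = -10624060/19513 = -544.46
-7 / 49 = -1 / 7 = -0.14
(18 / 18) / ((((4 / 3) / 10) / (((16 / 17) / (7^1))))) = 120 / 119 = 1.01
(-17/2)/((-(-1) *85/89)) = -89/10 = -8.90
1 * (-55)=-55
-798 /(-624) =133 /104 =1.28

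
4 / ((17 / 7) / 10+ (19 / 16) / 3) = 6720 / 1073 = 6.26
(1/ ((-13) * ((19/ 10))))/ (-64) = 5/ 7904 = 0.00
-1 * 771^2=-594441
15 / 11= 1.36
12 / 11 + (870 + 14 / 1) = 9736 / 11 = 885.09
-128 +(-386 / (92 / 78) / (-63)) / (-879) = -54345805 / 424557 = -128.01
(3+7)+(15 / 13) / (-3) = 125 / 13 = 9.62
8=8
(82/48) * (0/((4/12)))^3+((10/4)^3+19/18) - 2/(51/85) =961/72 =13.35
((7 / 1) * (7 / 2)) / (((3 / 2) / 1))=16.33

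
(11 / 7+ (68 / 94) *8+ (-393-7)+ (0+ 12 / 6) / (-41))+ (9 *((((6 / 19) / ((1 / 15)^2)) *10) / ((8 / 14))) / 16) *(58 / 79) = 19568520149 / 161975912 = 120.81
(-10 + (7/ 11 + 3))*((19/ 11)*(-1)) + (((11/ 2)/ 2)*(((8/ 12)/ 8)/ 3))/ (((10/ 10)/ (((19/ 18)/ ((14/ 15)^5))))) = 23126873815/ 2082454528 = 11.11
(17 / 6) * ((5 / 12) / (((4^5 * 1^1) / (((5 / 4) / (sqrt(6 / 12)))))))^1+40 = 425 * sqrt(2) / 294912+40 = 40.00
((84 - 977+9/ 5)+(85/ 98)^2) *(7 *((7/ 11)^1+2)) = -112729061/ 6860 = -16432.81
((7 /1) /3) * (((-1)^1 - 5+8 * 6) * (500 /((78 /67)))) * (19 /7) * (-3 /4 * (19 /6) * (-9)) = 63490875 /26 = 2441956.73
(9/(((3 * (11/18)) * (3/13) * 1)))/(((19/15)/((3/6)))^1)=1755/209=8.40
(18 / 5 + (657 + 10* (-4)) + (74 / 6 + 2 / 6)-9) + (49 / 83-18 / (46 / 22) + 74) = 19765261 / 28635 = 690.25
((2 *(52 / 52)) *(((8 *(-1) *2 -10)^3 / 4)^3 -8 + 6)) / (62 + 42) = -42417997493 / 26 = -1631461442.04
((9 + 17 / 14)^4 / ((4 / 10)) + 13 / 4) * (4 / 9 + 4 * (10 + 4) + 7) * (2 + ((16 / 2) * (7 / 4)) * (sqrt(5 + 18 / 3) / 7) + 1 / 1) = 1193993951839 / 230496 + 1193993951839 * sqrt(11) / 345744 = 16633754.65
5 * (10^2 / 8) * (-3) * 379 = -142125 / 2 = -71062.50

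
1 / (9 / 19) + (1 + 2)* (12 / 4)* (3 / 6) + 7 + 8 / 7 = 1859 / 126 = 14.75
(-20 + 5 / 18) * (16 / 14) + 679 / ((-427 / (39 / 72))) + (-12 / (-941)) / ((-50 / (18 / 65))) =-23.40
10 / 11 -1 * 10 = -100 / 11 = -9.09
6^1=6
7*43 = 301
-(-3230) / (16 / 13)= 20995 / 8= 2624.38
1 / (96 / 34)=17 / 48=0.35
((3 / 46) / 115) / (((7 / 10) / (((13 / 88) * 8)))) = 39 / 40733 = 0.00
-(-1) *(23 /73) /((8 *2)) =23 /1168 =0.02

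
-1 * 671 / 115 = -671 / 115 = -5.83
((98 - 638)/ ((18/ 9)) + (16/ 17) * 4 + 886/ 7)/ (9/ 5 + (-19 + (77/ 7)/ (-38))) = 3157800/ 395437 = 7.99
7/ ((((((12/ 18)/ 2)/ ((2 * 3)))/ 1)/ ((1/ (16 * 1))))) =63/ 8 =7.88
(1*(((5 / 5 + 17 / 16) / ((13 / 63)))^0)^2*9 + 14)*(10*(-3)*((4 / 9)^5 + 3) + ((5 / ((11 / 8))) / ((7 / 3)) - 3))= -3205659109 / 1515591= -2115.12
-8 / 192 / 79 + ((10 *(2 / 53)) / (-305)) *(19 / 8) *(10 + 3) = -237389 / 6129768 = -0.04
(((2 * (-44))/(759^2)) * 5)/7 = -0.00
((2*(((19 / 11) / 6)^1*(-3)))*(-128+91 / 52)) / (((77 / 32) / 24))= 1842240 / 847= 2175.02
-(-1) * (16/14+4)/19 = 36/133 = 0.27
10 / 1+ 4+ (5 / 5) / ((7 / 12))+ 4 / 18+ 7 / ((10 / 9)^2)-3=117221 / 6300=18.61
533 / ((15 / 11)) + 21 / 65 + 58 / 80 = 611387 / 1560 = 391.91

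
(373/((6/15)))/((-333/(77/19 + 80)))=-2978405/12654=-235.37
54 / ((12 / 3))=27 / 2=13.50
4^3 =64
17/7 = 2.43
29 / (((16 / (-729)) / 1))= -1321.31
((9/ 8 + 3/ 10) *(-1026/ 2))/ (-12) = 9747/ 160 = 60.92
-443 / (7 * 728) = -443 / 5096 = -0.09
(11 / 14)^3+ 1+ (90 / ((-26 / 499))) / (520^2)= 356570587 / 241142720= 1.48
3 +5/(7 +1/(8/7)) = 229/63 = 3.63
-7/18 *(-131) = 917/18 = 50.94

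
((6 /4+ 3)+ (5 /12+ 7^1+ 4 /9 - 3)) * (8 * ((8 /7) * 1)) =5392 /63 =85.59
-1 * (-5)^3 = 125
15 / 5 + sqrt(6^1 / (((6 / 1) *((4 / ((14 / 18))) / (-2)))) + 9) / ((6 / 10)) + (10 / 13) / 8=161 / 52 + 5 *sqrt(310) / 18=7.99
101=101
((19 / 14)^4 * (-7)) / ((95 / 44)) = -75449 / 6860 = -11.00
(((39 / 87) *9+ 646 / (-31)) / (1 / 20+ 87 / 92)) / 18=-1737305 / 1852839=-0.94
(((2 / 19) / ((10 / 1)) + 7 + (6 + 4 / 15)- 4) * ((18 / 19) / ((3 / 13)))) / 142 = 0.27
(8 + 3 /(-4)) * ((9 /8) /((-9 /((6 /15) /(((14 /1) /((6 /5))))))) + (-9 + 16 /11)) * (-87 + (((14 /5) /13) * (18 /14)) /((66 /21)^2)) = 2306368700133 /484484000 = 4760.46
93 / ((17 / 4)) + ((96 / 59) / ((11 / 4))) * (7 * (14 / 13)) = 3778308 / 143429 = 26.34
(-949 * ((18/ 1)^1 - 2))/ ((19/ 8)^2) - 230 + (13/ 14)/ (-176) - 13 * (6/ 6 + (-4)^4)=-5570879541/ 889504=-6262.91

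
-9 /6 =-3 /2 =-1.50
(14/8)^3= 343/64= 5.36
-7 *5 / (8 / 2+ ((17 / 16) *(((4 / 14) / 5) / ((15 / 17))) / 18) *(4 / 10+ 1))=-1890000 / 216289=-8.74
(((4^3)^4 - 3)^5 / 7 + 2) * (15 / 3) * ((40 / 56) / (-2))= -33230670184072579296155079706830432675 / 98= -339088471266046727511786500000000000.00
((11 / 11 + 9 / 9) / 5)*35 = 14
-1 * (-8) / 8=1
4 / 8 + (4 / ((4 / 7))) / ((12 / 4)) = 17 / 6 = 2.83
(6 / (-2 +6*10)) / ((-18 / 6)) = -1 / 29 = -0.03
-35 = -35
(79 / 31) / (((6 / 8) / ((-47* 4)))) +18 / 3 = -58850 / 93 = -632.80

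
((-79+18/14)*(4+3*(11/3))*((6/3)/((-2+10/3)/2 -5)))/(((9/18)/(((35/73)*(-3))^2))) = 154224000/69277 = 2226.19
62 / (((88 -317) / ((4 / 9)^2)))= -0.05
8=8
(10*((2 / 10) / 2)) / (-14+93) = 0.01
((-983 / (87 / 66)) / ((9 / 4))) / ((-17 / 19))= 1643576 / 4437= 370.43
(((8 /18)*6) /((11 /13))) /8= 13 /33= 0.39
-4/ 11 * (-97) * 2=776/ 11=70.55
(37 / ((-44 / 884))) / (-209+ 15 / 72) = 196248 / 55121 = 3.56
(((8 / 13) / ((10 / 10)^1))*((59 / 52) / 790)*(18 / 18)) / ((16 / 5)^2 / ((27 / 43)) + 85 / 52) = 31860 / 646795357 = 0.00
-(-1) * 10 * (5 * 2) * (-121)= -12100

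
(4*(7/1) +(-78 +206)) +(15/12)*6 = 327/2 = 163.50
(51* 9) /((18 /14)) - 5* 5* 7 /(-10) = 374.50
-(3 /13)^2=-9 /169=-0.05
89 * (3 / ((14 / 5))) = 1335 / 14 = 95.36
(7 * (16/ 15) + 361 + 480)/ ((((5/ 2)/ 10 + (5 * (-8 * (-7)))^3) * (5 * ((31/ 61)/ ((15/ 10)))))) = 0.00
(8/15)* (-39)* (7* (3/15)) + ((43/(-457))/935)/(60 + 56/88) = -3772440159/129548075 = -29.12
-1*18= -18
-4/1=-4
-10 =-10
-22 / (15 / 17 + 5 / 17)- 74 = -927 / 10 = -92.70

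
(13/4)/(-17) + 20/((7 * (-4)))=-431/476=-0.91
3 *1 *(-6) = -18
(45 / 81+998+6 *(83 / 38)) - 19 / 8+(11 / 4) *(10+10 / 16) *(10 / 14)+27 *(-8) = 31185445 / 38304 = 814.16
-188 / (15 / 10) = -125.33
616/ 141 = 4.37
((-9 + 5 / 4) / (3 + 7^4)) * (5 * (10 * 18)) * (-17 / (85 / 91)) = 126945 / 2404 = 52.81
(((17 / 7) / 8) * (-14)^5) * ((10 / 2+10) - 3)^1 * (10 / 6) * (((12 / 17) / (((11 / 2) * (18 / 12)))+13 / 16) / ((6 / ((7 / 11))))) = -225802045 / 726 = -311022.10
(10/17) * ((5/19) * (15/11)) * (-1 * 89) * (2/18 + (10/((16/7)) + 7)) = -9200375/42636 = -215.79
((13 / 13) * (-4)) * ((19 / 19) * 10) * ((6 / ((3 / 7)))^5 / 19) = -21512960 / 19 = -1132261.05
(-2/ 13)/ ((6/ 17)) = -17/ 39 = -0.44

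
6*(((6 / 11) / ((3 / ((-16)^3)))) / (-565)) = 49152 / 6215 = 7.91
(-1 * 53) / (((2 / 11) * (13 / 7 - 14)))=4081 / 170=24.01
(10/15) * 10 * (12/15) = 16/3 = 5.33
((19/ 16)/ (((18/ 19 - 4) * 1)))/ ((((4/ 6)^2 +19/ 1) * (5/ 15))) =-9747/ 162400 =-0.06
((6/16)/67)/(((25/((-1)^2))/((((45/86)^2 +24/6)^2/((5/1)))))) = 2997386643/3664954672000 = 0.00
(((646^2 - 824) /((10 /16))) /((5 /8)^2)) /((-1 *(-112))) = 13327744 /875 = 15231.71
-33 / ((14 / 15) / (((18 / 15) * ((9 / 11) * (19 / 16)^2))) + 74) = -964953 / 2183546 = -0.44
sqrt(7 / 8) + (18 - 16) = sqrt(14) / 4 + 2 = 2.94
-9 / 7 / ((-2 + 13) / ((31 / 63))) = -0.06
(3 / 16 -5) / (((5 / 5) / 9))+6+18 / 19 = -11055 / 304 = -36.37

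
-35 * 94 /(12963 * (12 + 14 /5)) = -8225 /479631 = -0.02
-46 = -46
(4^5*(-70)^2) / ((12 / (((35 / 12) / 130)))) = 9381.20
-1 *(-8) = 8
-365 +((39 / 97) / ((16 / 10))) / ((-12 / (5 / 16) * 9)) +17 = -155547973 / 446976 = -348.00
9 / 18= 1 / 2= 0.50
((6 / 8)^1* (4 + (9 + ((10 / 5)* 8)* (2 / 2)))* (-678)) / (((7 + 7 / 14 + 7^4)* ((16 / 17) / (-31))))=15542811 / 77072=201.67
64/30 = 32/15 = 2.13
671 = 671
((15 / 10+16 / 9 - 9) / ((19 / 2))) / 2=-103 / 342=-0.30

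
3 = 3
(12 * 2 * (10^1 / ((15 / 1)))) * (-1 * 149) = -2384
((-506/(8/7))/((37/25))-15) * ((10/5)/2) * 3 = -139485/148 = -942.47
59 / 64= 0.92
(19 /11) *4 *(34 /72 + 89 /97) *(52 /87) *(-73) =-350017772 /835461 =-418.95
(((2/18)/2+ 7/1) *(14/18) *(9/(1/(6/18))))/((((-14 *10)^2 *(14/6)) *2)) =127/705600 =0.00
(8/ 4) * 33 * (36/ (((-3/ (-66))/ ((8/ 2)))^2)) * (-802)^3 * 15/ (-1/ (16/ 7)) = 2277960175128084480/ 7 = 325422882161154925.71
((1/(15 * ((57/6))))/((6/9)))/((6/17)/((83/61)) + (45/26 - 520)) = -36686/1805352355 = -0.00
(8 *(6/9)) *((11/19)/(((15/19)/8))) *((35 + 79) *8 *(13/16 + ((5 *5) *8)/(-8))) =-3451008/5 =-690201.60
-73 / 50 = -1.46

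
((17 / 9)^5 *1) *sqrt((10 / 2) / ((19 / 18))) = 52.33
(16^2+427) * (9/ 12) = 2049/ 4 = 512.25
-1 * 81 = -81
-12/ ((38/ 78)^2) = -18252/ 361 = -50.56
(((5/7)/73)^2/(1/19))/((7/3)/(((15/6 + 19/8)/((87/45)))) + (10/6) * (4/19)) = 15838875/11112265276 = 0.00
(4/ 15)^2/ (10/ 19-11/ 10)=-608/ 4905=-0.12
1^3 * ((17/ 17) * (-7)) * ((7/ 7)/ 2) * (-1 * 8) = 28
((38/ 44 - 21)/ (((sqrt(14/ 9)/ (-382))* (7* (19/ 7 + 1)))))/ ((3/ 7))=84613* sqrt(14)/ 572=553.48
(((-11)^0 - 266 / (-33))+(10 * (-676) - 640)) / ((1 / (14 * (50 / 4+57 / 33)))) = -534387091 / 363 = -1472140.75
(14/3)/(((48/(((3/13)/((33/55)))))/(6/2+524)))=18445/936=19.71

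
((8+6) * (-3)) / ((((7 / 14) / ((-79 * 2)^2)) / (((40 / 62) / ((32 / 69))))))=-90432090 / 31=-2917164.19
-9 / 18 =-1 / 2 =-0.50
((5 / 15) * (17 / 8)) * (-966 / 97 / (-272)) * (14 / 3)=1127 / 9312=0.12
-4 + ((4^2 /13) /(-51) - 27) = -20569 /663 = -31.02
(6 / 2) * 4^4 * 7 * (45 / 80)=3024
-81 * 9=-729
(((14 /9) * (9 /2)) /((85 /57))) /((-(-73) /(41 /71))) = 16359 /440555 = 0.04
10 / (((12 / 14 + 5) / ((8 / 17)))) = 560 / 697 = 0.80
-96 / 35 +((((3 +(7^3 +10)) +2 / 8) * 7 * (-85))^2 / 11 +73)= 25161220979659 / 6160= 4084613795.40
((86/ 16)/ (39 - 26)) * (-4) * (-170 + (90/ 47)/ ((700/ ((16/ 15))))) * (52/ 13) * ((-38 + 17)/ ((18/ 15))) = -60123718/ 3055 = -19680.43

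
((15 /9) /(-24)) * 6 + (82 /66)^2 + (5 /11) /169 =831601 /736164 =1.13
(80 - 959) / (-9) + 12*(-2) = 221 / 3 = 73.67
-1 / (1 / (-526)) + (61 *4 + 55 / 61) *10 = 181476 / 61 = 2975.02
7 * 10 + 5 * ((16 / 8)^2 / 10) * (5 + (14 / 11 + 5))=1018 / 11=92.55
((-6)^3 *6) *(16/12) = -1728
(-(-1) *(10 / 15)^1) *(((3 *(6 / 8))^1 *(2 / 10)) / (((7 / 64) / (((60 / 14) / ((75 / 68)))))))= 13056 / 1225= 10.66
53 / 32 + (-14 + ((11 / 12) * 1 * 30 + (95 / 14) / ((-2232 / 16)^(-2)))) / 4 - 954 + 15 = 3592843 / 112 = 32078.96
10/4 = 5/2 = 2.50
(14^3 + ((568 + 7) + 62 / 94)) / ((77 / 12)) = 170208 / 329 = 517.35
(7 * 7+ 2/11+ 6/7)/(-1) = -3853/77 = -50.04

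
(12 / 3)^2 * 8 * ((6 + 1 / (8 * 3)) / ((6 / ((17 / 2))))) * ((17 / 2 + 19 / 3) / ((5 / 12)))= 351016 / 9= 39001.78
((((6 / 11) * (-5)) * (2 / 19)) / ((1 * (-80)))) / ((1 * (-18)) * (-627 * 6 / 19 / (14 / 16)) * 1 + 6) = 7 / 7957048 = 0.00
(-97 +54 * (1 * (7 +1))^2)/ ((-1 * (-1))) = 3359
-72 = -72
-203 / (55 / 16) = -59.05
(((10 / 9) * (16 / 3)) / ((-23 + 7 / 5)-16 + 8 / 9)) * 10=-2000 / 1239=-1.61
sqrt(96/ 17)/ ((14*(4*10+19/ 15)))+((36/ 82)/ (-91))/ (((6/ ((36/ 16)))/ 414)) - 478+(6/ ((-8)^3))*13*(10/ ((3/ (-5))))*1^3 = -227422625/ 477568+30*sqrt(102)/ 73661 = -476.21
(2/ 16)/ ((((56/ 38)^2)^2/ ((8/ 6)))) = 130321/ 3687936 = 0.04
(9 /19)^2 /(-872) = -81 /314792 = -0.00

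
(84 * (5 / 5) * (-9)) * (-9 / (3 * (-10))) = -1134 / 5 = -226.80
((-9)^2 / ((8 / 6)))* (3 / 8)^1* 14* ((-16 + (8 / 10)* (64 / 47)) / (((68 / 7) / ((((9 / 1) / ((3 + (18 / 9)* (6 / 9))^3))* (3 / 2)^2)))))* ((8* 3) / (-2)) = 51326040339 / 35108060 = 1461.94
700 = 700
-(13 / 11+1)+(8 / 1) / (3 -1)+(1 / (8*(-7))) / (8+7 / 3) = 34687 / 19096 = 1.82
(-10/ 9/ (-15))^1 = 2/ 27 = 0.07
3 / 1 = 3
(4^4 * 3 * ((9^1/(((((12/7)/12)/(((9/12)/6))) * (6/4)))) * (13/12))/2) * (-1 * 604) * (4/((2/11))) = -29020992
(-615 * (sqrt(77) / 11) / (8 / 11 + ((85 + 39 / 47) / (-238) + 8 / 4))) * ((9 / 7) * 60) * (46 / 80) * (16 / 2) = -1220600340 * sqrt(77) / 145603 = -73561.15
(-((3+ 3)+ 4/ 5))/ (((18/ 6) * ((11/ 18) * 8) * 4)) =-51/ 440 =-0.12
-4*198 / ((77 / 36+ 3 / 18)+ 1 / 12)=-331.53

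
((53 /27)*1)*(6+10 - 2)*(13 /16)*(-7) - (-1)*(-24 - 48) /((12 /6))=-41537 /216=-192.30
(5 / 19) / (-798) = -5 / 15162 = -0.00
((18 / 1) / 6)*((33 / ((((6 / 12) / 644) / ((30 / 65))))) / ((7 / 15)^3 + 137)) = 1291059000 / 3007667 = 429.26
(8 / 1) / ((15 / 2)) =16 / 15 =1.07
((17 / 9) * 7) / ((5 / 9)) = 23.80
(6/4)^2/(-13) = -9/52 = -0.17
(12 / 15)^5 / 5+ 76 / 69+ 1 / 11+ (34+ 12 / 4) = 453714716 / 11859375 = 38.26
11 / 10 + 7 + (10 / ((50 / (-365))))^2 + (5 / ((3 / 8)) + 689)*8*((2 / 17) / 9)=24834409 / 4590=5410.55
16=16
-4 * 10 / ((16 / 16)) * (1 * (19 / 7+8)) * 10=-30000 / 7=-4285.71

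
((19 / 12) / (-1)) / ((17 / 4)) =-19 / 51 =-0.37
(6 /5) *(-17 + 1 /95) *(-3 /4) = 15.29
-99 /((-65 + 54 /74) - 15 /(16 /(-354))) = -2664 /7201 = -0.37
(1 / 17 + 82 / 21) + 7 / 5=9574 / 1785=5.36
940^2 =883600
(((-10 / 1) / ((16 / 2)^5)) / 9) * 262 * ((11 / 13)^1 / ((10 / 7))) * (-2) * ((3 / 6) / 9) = 10087 / 17252352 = 0.00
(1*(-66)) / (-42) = 11 / 7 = 1.57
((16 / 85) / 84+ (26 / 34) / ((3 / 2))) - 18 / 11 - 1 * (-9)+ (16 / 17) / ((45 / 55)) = 531677 / 58905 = 9.03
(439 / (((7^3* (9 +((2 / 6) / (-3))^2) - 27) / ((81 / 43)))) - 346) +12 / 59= -217575080597 / 629691011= -345.53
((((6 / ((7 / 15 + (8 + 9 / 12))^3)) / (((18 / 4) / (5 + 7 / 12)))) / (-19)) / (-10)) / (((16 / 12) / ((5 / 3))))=201000 / 3213135163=0.00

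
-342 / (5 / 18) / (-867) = 2052 / 1445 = 1.42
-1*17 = -17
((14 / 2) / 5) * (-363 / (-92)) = 2541 / 460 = 5.52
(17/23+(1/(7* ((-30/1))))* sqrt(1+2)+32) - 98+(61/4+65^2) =384099/92 - sqrt(3)/210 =4174.98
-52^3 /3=-140608 /3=-46869.33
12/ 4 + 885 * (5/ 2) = 4431/ 2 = 2215.50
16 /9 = 1.78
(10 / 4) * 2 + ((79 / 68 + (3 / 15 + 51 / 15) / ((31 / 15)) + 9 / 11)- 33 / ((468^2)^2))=808491884761897 / 92696952801024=8.72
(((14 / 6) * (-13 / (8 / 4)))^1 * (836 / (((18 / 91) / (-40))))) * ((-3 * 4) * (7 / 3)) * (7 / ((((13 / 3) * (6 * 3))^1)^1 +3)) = -13568915360 / 2187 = -6204350.87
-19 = -19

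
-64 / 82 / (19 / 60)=-2.46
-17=-17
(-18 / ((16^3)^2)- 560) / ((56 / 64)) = -640.00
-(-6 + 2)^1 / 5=4 / 5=0.80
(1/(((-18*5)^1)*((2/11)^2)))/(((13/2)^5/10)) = -968/3341637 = -0.00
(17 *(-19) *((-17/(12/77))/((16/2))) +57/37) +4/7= 109559525/24864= 4406.35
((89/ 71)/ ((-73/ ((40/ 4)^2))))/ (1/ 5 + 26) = -44500/ 678973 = -0.07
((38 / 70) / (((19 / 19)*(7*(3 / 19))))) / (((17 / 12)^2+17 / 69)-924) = -0.00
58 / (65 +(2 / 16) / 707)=328048 / 367641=0.89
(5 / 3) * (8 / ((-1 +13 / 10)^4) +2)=400810 / 243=1649.42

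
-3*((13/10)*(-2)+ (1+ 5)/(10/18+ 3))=219/80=2.74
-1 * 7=-7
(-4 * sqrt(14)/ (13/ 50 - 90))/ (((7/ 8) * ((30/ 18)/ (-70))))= -9600 * sqrt(14)/ 4487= -8.01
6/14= 3/7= 0.43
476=476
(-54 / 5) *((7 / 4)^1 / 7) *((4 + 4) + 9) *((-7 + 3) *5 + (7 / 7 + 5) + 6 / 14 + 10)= 2295 / 14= 163.93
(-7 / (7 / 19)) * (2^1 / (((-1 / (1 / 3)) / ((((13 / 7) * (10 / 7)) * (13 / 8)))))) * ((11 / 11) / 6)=16055 / 1764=9.10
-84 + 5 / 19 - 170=-4821 / 19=-253.74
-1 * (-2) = 2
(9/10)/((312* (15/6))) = 0.00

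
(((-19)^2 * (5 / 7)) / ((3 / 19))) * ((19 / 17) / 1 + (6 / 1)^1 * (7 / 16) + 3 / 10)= 18855391 / 2856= 6602.03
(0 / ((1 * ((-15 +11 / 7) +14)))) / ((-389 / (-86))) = 0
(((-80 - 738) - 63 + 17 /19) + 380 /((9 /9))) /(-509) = 9502 /9671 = 0.98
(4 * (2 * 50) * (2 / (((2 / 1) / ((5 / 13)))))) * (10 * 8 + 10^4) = 20160000 / 13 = 1550769.23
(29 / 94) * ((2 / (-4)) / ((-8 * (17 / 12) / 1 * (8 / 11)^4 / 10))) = 6368835 / 13090816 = 0.49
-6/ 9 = -2/ 3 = -0.67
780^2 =608400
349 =349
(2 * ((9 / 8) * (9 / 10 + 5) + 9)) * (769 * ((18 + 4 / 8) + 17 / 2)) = 25974513 / 40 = 649362.82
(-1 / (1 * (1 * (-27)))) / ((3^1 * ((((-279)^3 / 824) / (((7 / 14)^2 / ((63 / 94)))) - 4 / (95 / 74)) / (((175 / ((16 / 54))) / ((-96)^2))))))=-80481625 / 7187694860888064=-0.00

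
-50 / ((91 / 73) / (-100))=365000 / 91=4010.99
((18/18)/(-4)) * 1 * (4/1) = -1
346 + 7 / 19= 6581 / 19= 346.37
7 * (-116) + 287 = -525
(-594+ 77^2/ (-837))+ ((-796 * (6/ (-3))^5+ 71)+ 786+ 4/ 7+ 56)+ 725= 155319089/ 5859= 26509.49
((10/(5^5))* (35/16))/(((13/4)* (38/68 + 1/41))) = 4879/1321125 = 0.00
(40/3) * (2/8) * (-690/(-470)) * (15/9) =1150/141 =8.16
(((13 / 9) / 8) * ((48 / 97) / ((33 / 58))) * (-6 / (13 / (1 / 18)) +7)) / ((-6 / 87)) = -457504 / 28809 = -15.88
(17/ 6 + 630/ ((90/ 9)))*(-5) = -1975/ 6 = -329.17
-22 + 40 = 18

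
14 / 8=1.75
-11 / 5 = -2.20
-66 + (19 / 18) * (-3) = -415 / 6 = -69.17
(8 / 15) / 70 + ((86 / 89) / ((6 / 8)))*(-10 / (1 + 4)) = -120044 / 46725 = -2.57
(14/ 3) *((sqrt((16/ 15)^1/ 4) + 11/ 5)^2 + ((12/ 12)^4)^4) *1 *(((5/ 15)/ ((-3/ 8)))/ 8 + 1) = 4928 *sqrt(15)/ 2025 + 51296/ 2025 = 34.76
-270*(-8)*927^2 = 1856150640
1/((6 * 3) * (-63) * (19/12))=-2/3591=-0.00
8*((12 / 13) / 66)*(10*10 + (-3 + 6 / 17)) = 10.89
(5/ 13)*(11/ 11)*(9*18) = 810/ 13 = 62.31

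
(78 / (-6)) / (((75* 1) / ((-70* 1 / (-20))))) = -0.61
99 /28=3.54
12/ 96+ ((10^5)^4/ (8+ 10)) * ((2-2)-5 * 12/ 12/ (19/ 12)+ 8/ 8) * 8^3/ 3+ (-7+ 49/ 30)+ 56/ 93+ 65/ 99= -14316544000000000000027869979/ 6997320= -2046003898635477582849.99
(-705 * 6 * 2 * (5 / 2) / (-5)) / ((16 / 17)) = 35955 / 8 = 4494.38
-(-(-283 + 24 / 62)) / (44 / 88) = -17522 / 31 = -565.23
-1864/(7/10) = -18640/7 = -2662.86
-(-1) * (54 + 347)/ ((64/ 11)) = 4411/ 64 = 68.92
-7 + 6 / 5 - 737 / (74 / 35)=-131121 / 370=-354.38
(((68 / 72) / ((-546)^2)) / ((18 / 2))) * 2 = 17 / 24147396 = 0.00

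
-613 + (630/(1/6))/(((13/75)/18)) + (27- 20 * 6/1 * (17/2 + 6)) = 5072762/13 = 390212.46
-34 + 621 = 587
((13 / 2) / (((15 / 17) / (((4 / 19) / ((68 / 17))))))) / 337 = 221 / 192090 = 0.00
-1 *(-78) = 78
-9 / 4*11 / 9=-11 / 4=-2.75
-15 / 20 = -3 / 4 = -0.75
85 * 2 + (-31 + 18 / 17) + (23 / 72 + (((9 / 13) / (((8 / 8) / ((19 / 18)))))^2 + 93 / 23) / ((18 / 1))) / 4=140.20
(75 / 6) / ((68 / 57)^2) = 81225 / 9248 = 8.78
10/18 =5/9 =0.56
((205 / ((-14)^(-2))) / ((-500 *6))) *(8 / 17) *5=-8036 / 255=-31.51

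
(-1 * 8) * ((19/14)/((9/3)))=-76/21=-3.62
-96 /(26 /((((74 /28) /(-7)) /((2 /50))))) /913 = 22200 /581581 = 0.04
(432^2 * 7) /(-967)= -1306368 /967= -1350.95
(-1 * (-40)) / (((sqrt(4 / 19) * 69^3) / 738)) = 1640 * sqrt(19) / 36501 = 0.20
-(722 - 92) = -630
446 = 446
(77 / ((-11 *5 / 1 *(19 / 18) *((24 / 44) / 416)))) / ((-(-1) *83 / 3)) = -288288 / 7885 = -36.56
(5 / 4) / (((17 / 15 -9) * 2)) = -0.08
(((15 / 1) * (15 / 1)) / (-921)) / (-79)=75 / 24253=0.00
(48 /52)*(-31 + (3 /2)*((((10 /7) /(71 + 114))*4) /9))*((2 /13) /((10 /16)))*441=-97102656 /31265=-3105.79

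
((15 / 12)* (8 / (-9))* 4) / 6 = -20 / 27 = -0.74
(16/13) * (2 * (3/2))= 48/13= 3.69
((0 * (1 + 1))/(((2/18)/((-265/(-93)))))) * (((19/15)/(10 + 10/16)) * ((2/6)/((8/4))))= 0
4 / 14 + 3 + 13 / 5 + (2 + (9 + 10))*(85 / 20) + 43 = 19339 / 140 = 138.14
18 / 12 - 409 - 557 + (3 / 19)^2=-696351 / 722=-964.48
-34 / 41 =-0.83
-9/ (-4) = 9/ 4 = 2.25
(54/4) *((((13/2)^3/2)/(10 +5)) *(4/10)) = 19773/400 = 49.43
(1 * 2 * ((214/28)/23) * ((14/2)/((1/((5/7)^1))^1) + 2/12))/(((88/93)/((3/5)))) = 308481/141680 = 2.18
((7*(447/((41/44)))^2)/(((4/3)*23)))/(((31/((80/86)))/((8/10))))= 64987477632/51537779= 1260.97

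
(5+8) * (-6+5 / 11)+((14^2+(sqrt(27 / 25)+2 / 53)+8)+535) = 3 * sqrt(3) / 5+388830 / 583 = 667.99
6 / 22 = 0.27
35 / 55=7 / 11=0.64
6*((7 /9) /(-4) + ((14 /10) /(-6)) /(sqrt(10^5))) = -7 /6 - 7*sqrt(10) /5000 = -1.17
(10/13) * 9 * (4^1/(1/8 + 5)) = 2880/533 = 5.40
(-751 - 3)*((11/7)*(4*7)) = -33176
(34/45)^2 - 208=-420044/2025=-207.43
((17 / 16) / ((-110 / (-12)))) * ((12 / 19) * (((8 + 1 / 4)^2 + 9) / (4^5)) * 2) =188649 / 17121280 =0.01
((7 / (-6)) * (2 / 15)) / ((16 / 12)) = -7 / 60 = -0.12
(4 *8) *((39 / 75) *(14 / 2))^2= 264992 / 625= 423.99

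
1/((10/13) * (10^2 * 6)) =0.00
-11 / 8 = -1.38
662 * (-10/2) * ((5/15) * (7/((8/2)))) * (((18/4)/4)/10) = -6951/32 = -217.22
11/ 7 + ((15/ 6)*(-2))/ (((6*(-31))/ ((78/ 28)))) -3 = -1175/ 868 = -1.35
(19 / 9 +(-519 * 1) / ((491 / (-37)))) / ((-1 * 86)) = -91078 / 190017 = -0.48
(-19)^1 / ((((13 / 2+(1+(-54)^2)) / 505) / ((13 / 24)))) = -124735 / 70164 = -1.78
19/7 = 2.71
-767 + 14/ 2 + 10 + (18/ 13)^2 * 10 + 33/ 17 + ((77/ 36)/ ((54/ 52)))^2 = -491737641355/ 678591108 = -724.64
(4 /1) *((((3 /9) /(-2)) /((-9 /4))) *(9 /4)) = 0.67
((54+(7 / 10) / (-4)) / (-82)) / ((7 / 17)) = -36601 / 22960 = -1.59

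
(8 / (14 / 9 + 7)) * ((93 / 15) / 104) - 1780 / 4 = -2226946 / 5005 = -444.94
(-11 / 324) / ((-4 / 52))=0.44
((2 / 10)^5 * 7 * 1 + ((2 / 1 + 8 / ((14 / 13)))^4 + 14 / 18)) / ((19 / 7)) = 28090374902 / 9646875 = 2911.86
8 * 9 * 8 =576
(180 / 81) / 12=5 / 27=0.19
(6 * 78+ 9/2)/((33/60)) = 859.09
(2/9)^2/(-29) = -4/2349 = -0.00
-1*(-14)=14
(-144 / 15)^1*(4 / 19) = -192 / 95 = -2.02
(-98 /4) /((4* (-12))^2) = -49 /4608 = -0.01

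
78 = 78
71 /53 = 1.34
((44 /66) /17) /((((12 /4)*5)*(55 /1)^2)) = 2 /2314125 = 0.00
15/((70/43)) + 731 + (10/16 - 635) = 105.84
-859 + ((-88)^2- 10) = 6875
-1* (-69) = 69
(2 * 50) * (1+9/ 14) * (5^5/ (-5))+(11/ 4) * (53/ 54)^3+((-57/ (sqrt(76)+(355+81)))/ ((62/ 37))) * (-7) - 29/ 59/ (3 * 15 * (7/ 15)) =-102675.46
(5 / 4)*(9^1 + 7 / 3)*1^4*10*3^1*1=425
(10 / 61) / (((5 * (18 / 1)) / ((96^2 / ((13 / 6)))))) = 6144 / 793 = 7.75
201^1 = 201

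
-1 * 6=-6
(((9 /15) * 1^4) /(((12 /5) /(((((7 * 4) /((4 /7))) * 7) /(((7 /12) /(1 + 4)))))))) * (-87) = -63945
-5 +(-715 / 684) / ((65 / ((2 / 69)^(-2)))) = -7339 / 304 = -24.14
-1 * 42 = -42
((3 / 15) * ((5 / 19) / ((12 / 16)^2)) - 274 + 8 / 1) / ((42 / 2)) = -45470 / 3591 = -12.66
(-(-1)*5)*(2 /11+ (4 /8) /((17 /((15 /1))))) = 1165 /374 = 3.11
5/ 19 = 0.26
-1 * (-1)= 1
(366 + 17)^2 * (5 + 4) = 1320201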